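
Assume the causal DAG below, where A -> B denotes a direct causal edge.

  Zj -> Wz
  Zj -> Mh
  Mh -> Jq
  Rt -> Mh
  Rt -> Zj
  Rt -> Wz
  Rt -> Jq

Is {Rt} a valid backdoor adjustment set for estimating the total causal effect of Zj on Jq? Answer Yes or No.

Backdoor paths from Zj to Jq (paths whose first edge points into Zj):
  P1: Zj <- Rt -> Mh -> Jq
  P2: Zj <- Rt -> Jq
Condition 1 (no descendant of Zj in the set): holds — descendants of Zj are {Jq, Mh, Wz}; none are in {Rt}.
Condition 2 (every backdoor path blocked by {Rt}):
  P1: blocked at fork node Rt ∈ conditioning set.
  P2: blocked at fork node Rt ∈ conditioning set.
{Rt} satisfies the backdoor criterion.

Yes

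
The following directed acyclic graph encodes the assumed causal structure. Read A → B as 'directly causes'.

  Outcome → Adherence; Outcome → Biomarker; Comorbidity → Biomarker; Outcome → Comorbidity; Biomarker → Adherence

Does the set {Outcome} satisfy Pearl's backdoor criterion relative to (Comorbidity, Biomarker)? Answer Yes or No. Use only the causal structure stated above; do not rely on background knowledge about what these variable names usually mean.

Backdoor paths from Comorbidity to Biomarker (paths whose first edge points into Comorbidity):
  P1: Comorbidity <- Outcome -> Biomarker
  P2: Comorbidity <- Outcome -> Adherence <- Biomarker
Condition 1 (no descendant of Comorbidity in the set): holds — descendants of Comorbidity are {Adherence, Biomarker}; none are in {Outcome}.
Condition 2 (every backdoor path blocked by {Outcome}):
  P1: blocked at fork node Outcome ∈ conditioning set.
  P2: blocked at fork node Outcome ∈ conditioning set.
{Outcome} satisfies the backdoor criterion.

Yes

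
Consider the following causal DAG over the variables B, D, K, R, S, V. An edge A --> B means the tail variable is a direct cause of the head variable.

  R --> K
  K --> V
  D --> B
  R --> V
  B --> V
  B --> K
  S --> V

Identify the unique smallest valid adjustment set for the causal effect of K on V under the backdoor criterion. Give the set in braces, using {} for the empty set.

Variables eligible for adjustment (non-descendants of K, excluding K and V): {B, D, R, S}.
Backdoor paths from K to V:
  P1: K <- R -> V
  P2: K <- B -> V
The empty set is not sufficient: P1 (K <- R -> V) has no collider blocking it and no conditioned non-collider, so it is open.
Try {B, R}:
  P1: blocked at fork node R ∈ conditioning set.
  P2: blocked at fork node B ∈ conditioning set.
{B, R} contains no descendant of K and blocks every backdoor path.
Every element of {B, R} is needed (dropping B leaves P2 open; dropping R leaves P1 open), so no proper subset is valid.
Among all size-2 subsets of the eligible variables, only {B, R} blocks every backdoor path, so it is the unique smallest valid adjustment set.

{B, R}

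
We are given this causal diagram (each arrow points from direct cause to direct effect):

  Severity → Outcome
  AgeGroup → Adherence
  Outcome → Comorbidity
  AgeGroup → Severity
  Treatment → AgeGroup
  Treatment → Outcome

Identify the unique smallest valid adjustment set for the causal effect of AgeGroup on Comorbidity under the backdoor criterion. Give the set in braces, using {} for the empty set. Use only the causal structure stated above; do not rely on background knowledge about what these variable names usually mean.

{Treatment}

Variables eligible for adjustment (non-descendants of AgeGroup, excluding AgeGroup and Comorbidity): {Treatment}.
Backdoor paths from AgeGroup to Comorbidity:
  P1: AgeGroup <- Treatment -> Outcome -> Comorbidity
The empty set is not sufficient: P1 (AgeGroup <- Treatment -> Outcome -> Comorbidity) has no collider blocking it and no conditioned non-collider, so it is open.
Try {Treatment}:
  P1: blocked at fork node Treatment ∈ conditioning set.
{Treatment} contains no descendant of AgeGroup and blocks every backdoor path.
{Treatment} is the unique smallest valid adjustment set.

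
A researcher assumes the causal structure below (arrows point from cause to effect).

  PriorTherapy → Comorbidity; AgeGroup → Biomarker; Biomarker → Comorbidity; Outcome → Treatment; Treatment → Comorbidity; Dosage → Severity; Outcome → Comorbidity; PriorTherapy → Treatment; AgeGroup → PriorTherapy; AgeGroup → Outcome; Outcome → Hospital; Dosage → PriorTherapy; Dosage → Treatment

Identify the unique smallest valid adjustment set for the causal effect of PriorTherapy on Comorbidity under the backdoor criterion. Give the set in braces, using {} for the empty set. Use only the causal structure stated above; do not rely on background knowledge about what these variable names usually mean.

{AgeGroup, Dosage}

Variables eligible for adjustment (non-descendants of PriorTherapy, excluding PriorTherapy and Comorbidity): {AgeGroup, Biomarker, Dosage, Hospital, Outcome, Severity}.
Backdoor paths from PriorTherapy to Comorbidity:
  P1: PriorTherapy <- Dosage -> Treatment <- Outcome <- AgeGroup -> Biomarker -> Comorbidity
  P2: PriorTherapy <- Dosage -> Treatment <- Outcome -> Comorbidity
  P3: PriorTherapy <- Dosage -> Treatment -> Comorbidity
  P4: PriorTherapy <- AgeGroup -> Biomarker -> Comorbidity
  P5: PriorTherapy <- AgeGroup -> Outcome -> Treatment -> Comorbidity
  P6: PriorTherapy <- AgeGroup -> Outcome -> Comorbidity
The empty set is not sufficient: P3 (PriorTherapy <- Dosage -> Treatment -> Comorbidity) has no collider blocking it and no conditioned non-collider, so it is open.
Try {AgeGroup, Dosage}:
  P1: blocked at fork node Dosage ∈ conditioning set.
  P2: blocked at fork node Dosage ∈ conditioning set.
  P3: blocked at fork node Dosage ∈ conditioning set.
  P4: blocked at fork node AgeGroup ∈ conditioning set.
  P5: blocked at fork node AgeGroup ∈ conditioning set.
  P6: blocked at fork node AgeGroup ∈ conditioning set.
{AgeGroup, Dosage} contains no descendant of PriorTherapy and blocks every backdoor path.
Every element of {AgeGroup, Dosage} is needed (dropping AgeGroup leaves P4 open; dropping Dosage leaves P3 open), so no proper subset is valid.
Among all size-2 subsets of the eligible variables, only {AgeGroup, Dosage} blocks every backdoor path, so it is the unique smallest valid adjustment set.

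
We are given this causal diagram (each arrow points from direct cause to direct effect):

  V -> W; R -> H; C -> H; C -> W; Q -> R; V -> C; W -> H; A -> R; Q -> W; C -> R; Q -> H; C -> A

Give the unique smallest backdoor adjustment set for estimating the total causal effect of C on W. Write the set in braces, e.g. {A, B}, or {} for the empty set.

Variables eligible for adjustment (non-descendants of C, excluding C and W): {Q, V}.
Backdoor paths from C to W:
  P1: C <- V -> W
The empty set is not sufficient: P1 (C <- V -> W) has no collider blocking it and no conditioned non-collider, so it is open.
Try {V}:
  P1: blocked at fork node V ∈ conditioning set.
{V} contains no descendant of C and blocks every backdoor path.
No other singleton works — e.g. {Q} leaves P1 open — so {V} is the unique smallest valid adjustment set.

{V}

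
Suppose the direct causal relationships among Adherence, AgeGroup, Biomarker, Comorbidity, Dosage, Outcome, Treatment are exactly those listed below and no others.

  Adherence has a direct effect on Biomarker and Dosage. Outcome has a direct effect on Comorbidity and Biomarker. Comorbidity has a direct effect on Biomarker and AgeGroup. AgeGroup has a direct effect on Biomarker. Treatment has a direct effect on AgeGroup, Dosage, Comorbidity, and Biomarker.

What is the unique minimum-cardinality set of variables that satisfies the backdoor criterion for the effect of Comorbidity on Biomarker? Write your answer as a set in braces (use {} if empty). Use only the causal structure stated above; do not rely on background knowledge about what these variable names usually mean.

Variables eligible for adjustment (non-descendants of Comorbidity, excluding Comorbidity and Biomarker): {Adherence, Dosage, Outcome, Treatment}.
Backdoor paths from Comorbidity to Biomarker:
  P1: Comorbidity <- Outcome -> Biomarker
  P2: Comorbidity <- Treatment -> Dosage <- Adherence -> Biomarker
  P3: Comorbidity <- Treatment -> AgeGroup -> Biomarker
  P4: Comorbidity <- Treatment -> Biomarker
The empty set is not sufficient: P1 (Comorbidity <- Outcome -> Biomarker) has no collider blocking it and no conditioned non-collider, so it is open.
Try {Outcome, Treatment}:
  P1: blocked at fork node Outcome ∈ conditioning set.
  P2: blocked at fork node Treatment ∈ conditioning set.
  P3: blocked at fork node Treatment ∈ conditioning set.
  P4: blocked at fork node Treatment ∈ conditioning set.
{Outcome, Treatment} contains no descendant of Comorbidity and blocks every backdoor path.
Every element of {Outcome, Treatment} is needed (dropping Outcome leaves P1 open; dropping Treatment leaves P3 open), so no proper subset is valid.
Among all size-2 subsets of the eligible variables, only {Outcome, Treatment} blocks every backdoor path, so it is the unique smallest valid adjustment set.

{Outcome, Treatment}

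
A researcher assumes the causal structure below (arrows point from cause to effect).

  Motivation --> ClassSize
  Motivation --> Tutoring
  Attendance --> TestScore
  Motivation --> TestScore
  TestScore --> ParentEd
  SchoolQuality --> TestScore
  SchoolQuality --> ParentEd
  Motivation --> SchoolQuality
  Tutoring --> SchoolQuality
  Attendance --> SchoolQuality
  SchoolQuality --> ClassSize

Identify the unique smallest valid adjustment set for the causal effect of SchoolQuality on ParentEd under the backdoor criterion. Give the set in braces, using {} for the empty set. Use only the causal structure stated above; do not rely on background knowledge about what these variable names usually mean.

Variables eligible for adjustment (non-descendants of SchoolQuality, excluding SchoolQuality and ParentEd): {Attendance, Motivation, Tutoring}.
Backdoor paths from SchoolQuality to ParentEd:
  P1: SchoolQuality <- Motivation -> TestScore -> ParentEd
  P2: SchoolQuality <- Attendance -> TestScore -> ParentEd
  P3: SchoolQuality <- Tutoring <- Motivation -> TestScore -> ParentEd
The empty set is not sufficient: P1 (SchoolQuality <- Motivation -> TestScore -> ParentEd) has no collider blocking it and no conditioned non-collider, so it is open.
Try {Attendance, Motivation}:
  P1: blocked at fork node Motivation ∈ conditioning set.
  P2: blocked at fork node Attendance ∈ conditioning set.
  P3: blocked at fork node Motivation ∈ conditioning set.
{Attendance, Motivation} contains no descendant of SchoolQuality and blocks every backdoor path.
Every element of {Attendance, Motivation} is needed (dropping Attendance leaves P2 open; dropping Motivation leaves P1 open), so no proper subset is valid.
Among all size-2 subsets of the eligible variables, only {Attendance, Motivation} blocks every backdoor path, so it is the unique smallest valid adjustment set.

{Attendance, Motivation}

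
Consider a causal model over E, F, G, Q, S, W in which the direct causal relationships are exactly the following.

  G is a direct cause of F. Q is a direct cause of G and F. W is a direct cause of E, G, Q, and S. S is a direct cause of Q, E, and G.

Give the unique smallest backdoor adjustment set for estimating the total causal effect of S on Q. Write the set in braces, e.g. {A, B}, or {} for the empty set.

{W}

Variables eligible for adjustment (non-descendants of S, excluding S and Q): {W}.
Backdoor paths from S to Q:
  P1: S <- W -> Q
  P2: S <- W -> G <- Q
  P3: S <- W -> G -> F <- Q
The empty set is not sufficient: P1 (S <- W -> Q) has no collider blocking it and no conditioned non-collider, so it is open.
Try {W}:
  P1: blocked at fork node W ∈ conditioning set.
  P2: blocked at fork node W ∈ conditioning set.
  P3: blocked at fork node W ∈ conditioning set.
{W} contains no descendant of S and blocks every backdoor path.
{W} is the unique smallest valid adjustment set.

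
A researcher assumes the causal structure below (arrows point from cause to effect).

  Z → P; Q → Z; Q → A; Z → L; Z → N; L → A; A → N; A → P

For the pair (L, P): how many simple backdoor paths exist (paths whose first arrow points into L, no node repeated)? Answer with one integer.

A backdoor path from L to P is any simple undirected path whose first edge points into L (i.e. leaves L via a parent).
Parents of L: {Z}.
Enumerating:
  P1: L <- Z <- Q -> A -> P
  P2: L <- Z -> P
  P3: L <- Z -> N <- A -> P
That exhausts the simple backdoor paths. Count: 3.

3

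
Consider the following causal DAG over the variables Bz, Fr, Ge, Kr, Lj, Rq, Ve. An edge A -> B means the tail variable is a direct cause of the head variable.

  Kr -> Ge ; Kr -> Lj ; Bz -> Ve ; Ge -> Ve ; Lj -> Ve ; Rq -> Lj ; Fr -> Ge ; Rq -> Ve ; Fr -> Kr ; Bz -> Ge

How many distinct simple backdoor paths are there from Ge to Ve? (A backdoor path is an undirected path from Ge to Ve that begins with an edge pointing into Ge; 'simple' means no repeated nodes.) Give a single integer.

A backdoor path from Ge to Ve is any simple undirected path whose first edge points into Ge (i.e. leaves Ge via a parent).
Parents of Ge: {Bz, Fr, Kr}.
Enumerating:
  P1: Ge <- Bz -> Ve
  P2: Ge <- Fr -> Kr -> Lj <- Rq -> Ve
  P3: Ge <- Fr -> Kr -> Lj -> Ve
  P4: Ge <- Kr -> Lj <- Rq -> Ve
  P5: Ge <- Kr -> Lj -> Ve
That exhausts the simple backdoor paths. Count: 5.

5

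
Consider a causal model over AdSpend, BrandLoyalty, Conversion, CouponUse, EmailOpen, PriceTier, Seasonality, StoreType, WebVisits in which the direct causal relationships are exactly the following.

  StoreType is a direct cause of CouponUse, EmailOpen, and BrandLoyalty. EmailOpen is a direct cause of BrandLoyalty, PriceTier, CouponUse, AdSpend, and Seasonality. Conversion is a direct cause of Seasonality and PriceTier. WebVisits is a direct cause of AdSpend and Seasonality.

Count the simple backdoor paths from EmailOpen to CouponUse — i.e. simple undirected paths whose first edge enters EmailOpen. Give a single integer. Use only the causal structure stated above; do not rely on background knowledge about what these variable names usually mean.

A backdoor path from EmailOpen to CouponUse is any simple undirected path whose first edge points into EmailOpen (i.e. leaves EmailOpen via a parent).
Parents of EmailOpen: {StoreType}.
Enumerating:
  P1: EmailOpen <- StoreType -> CouponUse
That exhausts the simple backdoor paths. Count: 1.

1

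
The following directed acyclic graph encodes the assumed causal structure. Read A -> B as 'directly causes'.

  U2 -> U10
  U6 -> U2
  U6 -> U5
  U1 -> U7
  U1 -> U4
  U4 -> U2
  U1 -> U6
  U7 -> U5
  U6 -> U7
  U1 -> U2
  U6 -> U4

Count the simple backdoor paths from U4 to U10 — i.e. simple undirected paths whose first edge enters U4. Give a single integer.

A backdoor path from U4 to U10 is any simple undirected path whose first edge points into U4 (i.e. leaves U4 via a parent).
Parents of U4: {U1, U6}.
Enumerating:
  P1: U4 <- U1 -> U6 -> U2 -> U10
  P2: U4 <- U1 -> U7 <- U6 -> U2 -> U10
  P3: U4 <- U1 -> U7 -> U5 <- U6 -> U2 -> U10
  P4: U4 <- U1 -> U2 -> U10
  P5: U4 <- U6 <- U1 -> U2 -> U10
  P6: U4 <- U6 -> U7 <- U1 -> U2 -> U10
  P7: U4 <- U6 -> U5 <- U7 <- U1 -> U2 -> U10
  P8: U4 <- U6 -> U2 -> U10
That exhausts the simple backdoor paths. Count: 8.

8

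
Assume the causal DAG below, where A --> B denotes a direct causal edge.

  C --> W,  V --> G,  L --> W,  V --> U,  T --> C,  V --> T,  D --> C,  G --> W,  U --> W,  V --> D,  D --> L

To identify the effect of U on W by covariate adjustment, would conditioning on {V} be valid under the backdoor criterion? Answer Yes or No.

Yes

Backdoor paths from U to W (paths whose first edge points into U):
  P1: U <- V -> D -> L -> W
  P2: U <- V -> D -> C -> W
  P3: U <- V -> G -> W
  P4: U <- V -> T -> C <- D -> L -> W
  P5: U <- V -> T -> C -> W
Condition 1 (no descendant of U in the set): holds — descendants of U are {W}; none are in {V}.
Condition 2 (every backdoor path blocked by {V}):
  P1: blocked at fork node V ∈ conditioning set.
  P2: blocked at fork node V ∈ conditioning set.
  P3: blocked at fork node V ∈ conditioning set.
  P4: blocked at fork node V ∈ conditioning set.
  P5: blocked at fork node V ∈ conditioning set.
{V} satisfies the backdoor criterion.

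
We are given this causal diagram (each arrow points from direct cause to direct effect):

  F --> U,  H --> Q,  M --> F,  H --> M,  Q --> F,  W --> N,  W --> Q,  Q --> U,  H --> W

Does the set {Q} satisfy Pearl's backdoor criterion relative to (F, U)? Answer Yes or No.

Backdoor paths from F to U (paths whose first edge points into F):
  P1: F <- M <- H -> W -> Q -> U
  P2: F <- M <- H -> Q -> U
  P3: F <- Q -> U
Condition 1 (no descendant of F in the set): holds — descendants of F are {U}; none are in {Q}.
Condition 2 (every backdoor path blocked by {Q}):
  P1: blocked at chain node Q ∈ conditioning set.
  P2: blocked at chain node Q ∈ conditioning set.
  P3: blocked at fork node Q ∈ conditioning set.
{Q} satisfies the backdoor criterion.

Yes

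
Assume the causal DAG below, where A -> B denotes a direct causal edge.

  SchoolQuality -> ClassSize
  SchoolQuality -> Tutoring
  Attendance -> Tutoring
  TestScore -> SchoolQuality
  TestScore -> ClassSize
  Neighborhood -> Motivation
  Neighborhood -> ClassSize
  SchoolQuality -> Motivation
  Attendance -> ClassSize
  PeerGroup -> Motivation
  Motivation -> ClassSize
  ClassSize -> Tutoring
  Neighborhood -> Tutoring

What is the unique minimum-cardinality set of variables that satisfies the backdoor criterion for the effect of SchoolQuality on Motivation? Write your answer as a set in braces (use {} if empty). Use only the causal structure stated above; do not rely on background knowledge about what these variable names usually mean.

{}

Variables eligible for adjustment (non-descendants of SchoolQuality, excluding SchoolQuality and Motivation): {Attendance, Neighborhood, PeerGroup, TestScore}.
Backdoor paths from SchoolQuality to Motivation:
  P1: SchoolQuality <- TestScore -> ClassSize <- Neighborhood -> Motivation
  P2: SchoolQuality <- TestScore -> ClassSize <- Attendance -> Tutoring <- Neighborhood -> Motivation
  P3: SchoolQuality <- TestScore -> ClassSize <- Motivation
  P4: SchoolQuality <- TestScore -> ClassSize -> Tutoring <- Neighborhood -> Motivation
Each backdoor path contains an unconditioned collider, so every path is already blocked with the empty conditioning set:
  P1: blocked at collider ClassSize (neither it nor any descendant is in the conditioning set).
  P2: blocked at collider ClassSize (neither it nor any descendant is in the conditioning set).
  P3: blocked at collider ClassSize (neither it nor any descendant is in the conditioning set).
  P4: blocked at collider Tutoring (neither it nor any descendant is in the conditioning set).
The empty set is therefore the unique smallest valid set.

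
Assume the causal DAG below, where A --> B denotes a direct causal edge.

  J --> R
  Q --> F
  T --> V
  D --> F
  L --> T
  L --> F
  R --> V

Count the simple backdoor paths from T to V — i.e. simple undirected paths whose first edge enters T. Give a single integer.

0

A backdoor path from T to V is any simple undirected path whose first edge points into T (i.e. leaves T via a parent).
Parents of T: {L}.
No simple path from any parent of T reaches V without revisiting T, so there are no backdoor paths.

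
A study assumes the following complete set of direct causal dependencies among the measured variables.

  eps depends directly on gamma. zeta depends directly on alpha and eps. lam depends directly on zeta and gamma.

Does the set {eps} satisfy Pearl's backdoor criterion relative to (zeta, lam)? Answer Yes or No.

Yes

Backdoor paths from zeta to lam (paths whose first edge points into zeta):
  P1: zeta <- eps <- gamma -> lam
Condition 1 (no descendant of zeta in the set): holds — descendants of zeta are {lam}; none are in {eps}.
Condition 2 (every backdoor path blocked by {eps}):
  P1: blocked at chain node eps ∈ conditioning set.
{eps} satisfies the backdoor criterion.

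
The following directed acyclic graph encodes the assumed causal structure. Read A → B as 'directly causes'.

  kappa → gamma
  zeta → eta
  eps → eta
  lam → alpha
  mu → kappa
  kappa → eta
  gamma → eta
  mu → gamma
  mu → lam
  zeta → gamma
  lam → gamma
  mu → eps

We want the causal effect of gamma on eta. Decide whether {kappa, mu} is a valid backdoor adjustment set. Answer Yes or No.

No

Backdoor paths from gamma to eta (paths whose first edge points into gamma):
  P1: gamma <- mu -> kappa -> eta
  P2: gamma <- mu -> eps -> eta
  P3: gamma <- kappa <- mu -> eps -> eta
  P4: gamma <- kappa -> eta
  P5: gamma <- zeta -> eta
  P6: gamma <- lam <- mu -> kappa -> eta
  P7: gamma <- lam <- mu -> eps -> eta
Condition 1 (no descendant of gamma in the set): holds — descendants of gamma are {eta}; none are in {kappa, mu}.
Condition 2 (every backdoor path blocked by {kappa, mu}):
  P1: blocked at fork node mu ∈ conditioning set.
  P2: blocked at fork node mu ∈ conditioning set.
  P3: blocked at chain node kappa ∈ conditioning set.
  P4: blocked at fork node kappa ∈ conditioning set.
  P5: open — no interior node is in the conditioning set.
  P6: blocked at fork node mu ∈ conditioning set.
  P7: blocked at fork node mu ∈ conditioning set.
{kappa, mu} does not satisfy the backdoor criterion.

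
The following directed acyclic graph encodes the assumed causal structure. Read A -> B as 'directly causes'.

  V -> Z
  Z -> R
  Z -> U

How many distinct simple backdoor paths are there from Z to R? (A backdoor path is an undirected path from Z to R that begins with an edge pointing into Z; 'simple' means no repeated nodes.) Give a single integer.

0

A backdoor path from Z to R is any simple undirected path whose first edge points into Z (i.e. leaves Z via a parent).
Parents of Z: {V}.
No simple path from any parent of Z reaches R without revisiting Z, so there are no backdoor paths.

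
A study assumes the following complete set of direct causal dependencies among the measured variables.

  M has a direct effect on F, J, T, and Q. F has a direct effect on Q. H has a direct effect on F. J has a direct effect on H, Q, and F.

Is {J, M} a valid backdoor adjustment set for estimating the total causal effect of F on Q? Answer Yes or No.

Backdoor paths from F to Q (paths whose first edge points into F):
  P1: F <- M -> J -> Q
  P2: F <- M -> Q
  P3: F <- J <- M -> Q
  P4: F <- J -> Q
  P5: F <- H <- J <- M -> Q
  P6: F <- H <- J -> Q
Condition 1 (no descendant of F in the set): holds — descendants of F are {Q}; none are in {J, M}.
Condition 2 (every backdoor path blocked by {J, M}):
  P1: blocked at fork node M ∈ conditioning set.
  P2: blocked at fork node M ∈ conditioning set.
  P3: blocked at chain node J ∈ conditioning set.
  P4: blocked at fork node J ∈ conditioning set.
  P5: blocked at chain node J ∈ conditioning set.
  P6: blocked at fork node J ∈ conditioning set.
{J, M} satisfies the backdoor criterion.

Yes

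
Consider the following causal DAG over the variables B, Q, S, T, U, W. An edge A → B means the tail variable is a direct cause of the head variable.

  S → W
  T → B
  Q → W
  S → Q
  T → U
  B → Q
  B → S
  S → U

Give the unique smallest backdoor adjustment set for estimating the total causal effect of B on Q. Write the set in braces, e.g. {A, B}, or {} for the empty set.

{}

Variables eligible for adjustment (non-descendants of B, excluding B and Q): {T}.
Backdoor paths from B to Q:
  P1: B <- T -> U <- S -> Q
  P2: B <- T -> U <- S -> W <- Q
Each backdoor path contains an unconditioned collider, so every path is already blocked with the empty conditioning set:
  P1: blocked at collider U (neither it nor any descendant is in the conditioning set).
  P2: blocked at collider U (neither it nor any descendant is in the conditioning set).
The empty set is therefore the unique smallest valid set.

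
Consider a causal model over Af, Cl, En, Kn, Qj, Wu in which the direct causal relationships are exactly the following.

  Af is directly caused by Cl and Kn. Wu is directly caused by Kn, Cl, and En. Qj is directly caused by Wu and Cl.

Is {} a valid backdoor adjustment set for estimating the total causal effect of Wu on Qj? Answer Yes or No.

Backdoor paths from Wu to Qj (paths whose first edge points into Wu):
  P1: Wu <- Cl -> Qj
  P2: Wu <- Kn -> Af <- Cl -> Qj
Condition 1 (no descendant of Wu in the set): holds — descendants of Wu are {Qj}; none are in {}.
Condition 2 (every backdoor path blocked by {}):
  P1: open — no interior node is in the conditioning set.
  P2: blocked at collider Af (neither it nor any descendant is in the conditioning set).
{} does not satisfy the backdoor criterion.

No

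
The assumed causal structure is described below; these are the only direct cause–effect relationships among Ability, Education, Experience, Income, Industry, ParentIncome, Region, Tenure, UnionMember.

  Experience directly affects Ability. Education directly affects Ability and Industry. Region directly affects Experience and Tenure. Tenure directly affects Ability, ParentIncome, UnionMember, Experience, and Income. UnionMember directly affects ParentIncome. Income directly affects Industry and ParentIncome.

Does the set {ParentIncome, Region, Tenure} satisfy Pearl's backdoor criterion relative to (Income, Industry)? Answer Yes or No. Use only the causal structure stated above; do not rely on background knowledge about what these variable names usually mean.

Backdoor paths from Income to Industry (paths whose first edge points into Income):
  P1: Income <- Tenure <- Region -> Experience -> Ability <- Education -> Industry
  P2: Income <- Tenure -> Experience -> Ability <- Education -> Industry
  P3: Income <- Tenure -> Ability <- Education -> Industry
Condition 1 (no descendant of Income in the set): FAILS — ParentIncome is a descendant of Income.
Condition 2 (every backdoor path blocked by {ParentIncome, Region, Tenure}):
  P1: blocked at chain node Tenure ∈ conditioning set.
  P2: blocked at fork node Tenure ∈ conditioning set.
  P3: blocked at fork node Tenure ∈ conditioning set.
{ParentIncome, Region, Tenure} does not satisfy the backdoor criterion.

No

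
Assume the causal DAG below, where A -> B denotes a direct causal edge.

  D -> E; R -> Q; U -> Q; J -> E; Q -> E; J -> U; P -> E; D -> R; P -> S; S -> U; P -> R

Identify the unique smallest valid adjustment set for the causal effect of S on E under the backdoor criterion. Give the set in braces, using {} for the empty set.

{P}

Variables eligible for adjustment (non-descendants of S, excluding S and E): {D, J, P, R}.
Backdoor paths from S to E:
  P1: S <- P -> R <- D -> E
  P2: S <- P -> R -> Q <- U <- J -> E
  P3: S <- P -> R -> Q -> E
  P4: S <- P -> E
The empty set is not sufficient: P3 (S <- P -> R -> Q -> E) has no collider blocking it and no conditioned non-collider, so it is open.
Try {P}:
  P1: blocked at fork node P ∈ conditioning set.
  P2: blocked at fork node P ∈ conditioning set.
  P3: blocked at fork node P ∈ conditioning set.
  P4: blocked at fork node P ∈ conditioning set.
{P} contains no descendant of S and blocks every backdoor path.
No other singleton works — e.g. {J} leaves P3 open — so {P} is the unique smallest valid adjustment set.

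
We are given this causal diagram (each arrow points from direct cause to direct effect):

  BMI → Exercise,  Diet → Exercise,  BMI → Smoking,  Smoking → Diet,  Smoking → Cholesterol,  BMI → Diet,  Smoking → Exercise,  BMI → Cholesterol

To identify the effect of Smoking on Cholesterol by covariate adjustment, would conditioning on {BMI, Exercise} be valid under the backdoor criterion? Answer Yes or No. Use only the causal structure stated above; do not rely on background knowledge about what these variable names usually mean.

No

Backdoor paths from Smoking to Cholesterol (paths whose first edge points into Smoking):
  P1: Smoking <- BMI -> Cholesterol
Condition 1 (no descendant of Smoking in the set): FAILS — Exercise is a descendant of Smoking.
Condition 2 (every backdoor path blocked by {BMI, Exercise}):
  P1: blocked at fork node BMI ∈ conditioning set.
{BMI, Exercise} does not satisfy the backdoor criterion.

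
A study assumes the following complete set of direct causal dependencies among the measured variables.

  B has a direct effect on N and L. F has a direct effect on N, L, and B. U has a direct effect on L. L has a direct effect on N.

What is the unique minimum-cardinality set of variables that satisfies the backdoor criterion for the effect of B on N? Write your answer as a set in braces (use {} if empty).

{F}

Variables eligible for adjustment (non-descendants of B, excluding B and N): {F, U}.
Backdoor paths from B to N:
  P1: B <- F -> L -> N
  P2: B <- F -> N
The empty set is not sufficient: P1 (B <- F -> L -> N) has no collider blocking it and no conditioned non-collider, so it is open.
Try {F}:
  P1: blocked at fork node F ∈ conditioning set.
  P2: blocked at fork node F ∈ conditioning set.
{F} contains no descendant of B and blocks every backdoor path.
No other singleton works — e.g. {U} leaves P1 open — so {F} is the unique smallest valid adjustment set.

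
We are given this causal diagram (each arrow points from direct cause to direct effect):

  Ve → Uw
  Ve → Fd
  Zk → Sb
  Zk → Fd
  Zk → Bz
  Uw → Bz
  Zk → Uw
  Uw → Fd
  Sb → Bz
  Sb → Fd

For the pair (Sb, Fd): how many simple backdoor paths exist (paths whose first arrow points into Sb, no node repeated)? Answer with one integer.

5

A backdoor path from Sb to Fd is any simple undirected path whose first edge points into Sb (i.e. leaves Sb via a parent).
Parents of Sb: {Zk}.
Enumerating:
  P1: Sb <- Zk -> Uw <- Ve -> Fd
  P2: Sb <- Zk -> Uw -> Fd
  P3: Sb <- Zk -> Bz <- Uw <- Ve -> Fd
  P4: Sb <- Zk -> Bz <- Uw -> Fd
  P5: Sb <- Zk -> Fd
That exhausts the simple backdoor paths. Count: 5.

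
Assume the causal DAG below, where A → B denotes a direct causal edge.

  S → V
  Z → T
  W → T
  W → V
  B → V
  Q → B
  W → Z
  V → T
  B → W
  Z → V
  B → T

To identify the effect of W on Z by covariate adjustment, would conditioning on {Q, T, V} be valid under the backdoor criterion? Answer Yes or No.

No

Backdoor paths from W to Z (paths whose first edge points into W):
  P1: W <- B -> V <- Z
  P2: W <- B -> V -> T <- Z
  P3: W <- B -> T <- Z
  P4: W <- B -> T <- V <- Z
Condition 1 (no descendant of W in the set): FAILS — T and V are descendants of W.
Condition 2 (every backdoor path blocked by {Q, T, V}):
  P1: open — collider(s) V are conditioned on (or have a conditioned descendant) and no non-collider on the path is in the set.
  P2: blocked at chain node V ∈ conditioning set.
  P3: open — collider(s) T are conditioned on (or have a conditioned descendant) and no non-collider on the path is in the set.
  P4: blocked at chain node V ∈ conditioning set.
{Q, T, V} does not satisfy the backdoor criterion.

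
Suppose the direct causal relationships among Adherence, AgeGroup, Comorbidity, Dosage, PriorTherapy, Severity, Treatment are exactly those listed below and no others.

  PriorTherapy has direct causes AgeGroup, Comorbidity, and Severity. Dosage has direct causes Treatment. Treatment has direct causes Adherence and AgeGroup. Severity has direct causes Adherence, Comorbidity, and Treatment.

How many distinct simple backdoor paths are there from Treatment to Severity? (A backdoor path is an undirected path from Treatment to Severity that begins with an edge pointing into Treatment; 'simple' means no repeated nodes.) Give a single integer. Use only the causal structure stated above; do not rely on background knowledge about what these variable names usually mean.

3

A backdoor path from Treatment to Severity is any simple undirected path whose first edge points into Treatment (i.e. leaves Treatment via a parent).
Parents of Treatment: {Adherence, AgeGroup}.
Enumerating:
  P1: Treatment <- Adherence -> Severity
  P2: Treatment <- AgeGroup -> PriorTherapy <- Comorbidity -> Severity
  P3: Treatment <- AgeGroup -> PriorTherapy <- Severity
That exhausts the simple backdoor paths. Count: 3.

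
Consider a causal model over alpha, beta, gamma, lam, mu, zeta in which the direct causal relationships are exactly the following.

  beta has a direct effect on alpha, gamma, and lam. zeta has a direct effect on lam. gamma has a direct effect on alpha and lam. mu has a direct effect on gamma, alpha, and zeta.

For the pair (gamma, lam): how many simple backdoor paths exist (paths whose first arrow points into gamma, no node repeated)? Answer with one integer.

A backdoor path from gamma to lam is any simple undirected path whose first edge points into gamma (i.e. leaves gamma via a parent).
Parents of gamma: {beta, mu}.
Enumerating:
  P1: gamma <- beta -> alpha <- mu -> zeta -> lam
  P2: gamma <- beta -> lam
  P3: gamma <- mu -> zeta -> lam
  P4: gamma <- mu -> alpha <- beta -> lam
That exhausts the simple backdoor paths. Count: 4.

4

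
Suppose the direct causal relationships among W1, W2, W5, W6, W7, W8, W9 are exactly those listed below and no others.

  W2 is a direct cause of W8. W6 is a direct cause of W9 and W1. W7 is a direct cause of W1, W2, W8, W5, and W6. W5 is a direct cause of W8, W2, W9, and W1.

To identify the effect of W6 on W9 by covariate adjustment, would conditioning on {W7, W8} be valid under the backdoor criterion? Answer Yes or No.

Yes

Backdoor paths from W6 to W9 (paths whose first edge points into W6):
  P1: W6 <- W7 -> W5 -> W9
  P2: W6 <- W7 -> W2 <- W5 -> W9
  P3: W6 <- W7 -> W2 -> W8 <- W5 -> W9
  P4: W6 <- W7 -> W8 <- W5 -> W9
  P5: W6 <- W7 -> W8 <- W2 <- W5 -> W9
  P6: W6 <- W7 -> W1 <- W5 -> W9
Condition 1 (no descendant of W6 in the set): holds — descendants of W6 are {W1, W9}; none are in {W7, W8}.
Condition 2 (every backdoor path blocked by {W7, W8}):
  P1: blocked at fork node W7 ∈ conditioning set.
  P2: blocked at fork node W7 ∈ conditioning set.
  P3: blocked at fork node W7 ∈ conditioning set.
  P4: blocked at fork node W7 ∈ conditioning set.
  P5: blocked at fork node W7 ∈ conditioning set.
  P6: blocked at fork node W7 ∈ conditioning set.
{W7, W8} satisfies the backdoor criterion.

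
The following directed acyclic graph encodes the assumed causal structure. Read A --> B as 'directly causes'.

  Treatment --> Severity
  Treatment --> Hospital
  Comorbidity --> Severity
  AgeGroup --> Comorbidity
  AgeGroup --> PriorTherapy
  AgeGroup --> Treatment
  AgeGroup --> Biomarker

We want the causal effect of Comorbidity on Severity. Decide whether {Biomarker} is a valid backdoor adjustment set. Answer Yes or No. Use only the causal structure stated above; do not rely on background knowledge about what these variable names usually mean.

Backdoor paths from Comorbidity to Severity (paths whose first edge points into Comorbidity):
  P1: Comorbidity <- AgeGroup -> Treatment -> Severity
Condition 1 (no descendant of Comorbidity in the set): holds — descendants of Comorbidity are {Severity}; none are in {Biomarker}.
Condition 2 (every backdoor path blocked by {Biomarker}):
  P1: open — no interior node is in the conditioning set.
{Biomarker} does not satisfy the backdoor criterion.

No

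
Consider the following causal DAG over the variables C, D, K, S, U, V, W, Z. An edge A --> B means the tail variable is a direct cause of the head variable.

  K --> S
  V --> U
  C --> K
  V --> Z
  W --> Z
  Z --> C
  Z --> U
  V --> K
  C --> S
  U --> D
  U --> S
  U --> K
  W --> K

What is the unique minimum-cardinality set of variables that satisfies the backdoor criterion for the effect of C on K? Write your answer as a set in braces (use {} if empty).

{Z}

Variables eligible for adjustment (non-descendants of C, excluding C and K): {D, U, V, W, Z}.
Backdoor paths from C to K:
  P1: C <- Z <- W -> K
  P2: C <- Z <- V -> U -> K
  P3: C <- Z <- V -> U -> S <- K
  P4: C <- Z <- V -> K
  P5: C <- Z -> U <- V -> K
  P6: C <- Z -> U -> K
  P7: C <- Z -> U -> S <- K
The empty set is not sufficient: P1 (C <- Z <- W -> K) has no collider blocking it and no conditioned non-collider, so it is open.
Try {Z}:
  P1: blocked at chain node Z ∈ conditioning set.
  P2: blocked at chain node Z ∈ conditioning set.
  P3: blocked at chain node Z ∈ conditioning set.
  P4: blocked at chain node Z ∈ conditioning set.
  P5: blocked at fork node Z ∈ conditioning set.
  P6: blocked at fork node Z ∈ conditioning set.
  P7: blocked at fork node Z ∈ conditioning set.
{Z} contains no descendant of C and blocks every backdoor path.
No other singleton works — e.g. {W} leaves P2 open — so {Z} is the unique smallest valid adjustment set.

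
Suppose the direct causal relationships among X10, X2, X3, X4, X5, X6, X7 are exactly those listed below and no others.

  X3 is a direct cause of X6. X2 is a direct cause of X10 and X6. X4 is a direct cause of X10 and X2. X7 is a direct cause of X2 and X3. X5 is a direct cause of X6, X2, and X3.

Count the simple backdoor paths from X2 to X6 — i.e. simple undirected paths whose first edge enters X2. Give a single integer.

4

A backdoor path from X2 to X6 is any simple undirected path whose first edge points into X2 (i.e. leaves X2 via a parent).
Parents of X2: {X4, X5, X7}.
Enumerating:
  P1: X2 <- X5 -> X3 -> X6
  P2: X2 <- X5 -> X6
  P3: X2 <- X7 -> X3 <- X5 -> X6
  P4: X2 <- X7 -> X3 -> X6
That exhausts the simple backdoor paths. Count: 4.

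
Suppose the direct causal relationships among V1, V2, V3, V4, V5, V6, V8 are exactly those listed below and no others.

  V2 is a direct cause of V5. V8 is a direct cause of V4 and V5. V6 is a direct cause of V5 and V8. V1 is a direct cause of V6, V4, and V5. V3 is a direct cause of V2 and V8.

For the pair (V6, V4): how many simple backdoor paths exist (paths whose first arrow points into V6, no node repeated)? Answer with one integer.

3

A backdoor path from V6 to V4 is any simple undirected path whose first edge points into V6 (i.e. leaves V6 via a parent).
Parents of V6: {V1}.
Enumerating:
  P1: V6 <- V1 -> V4
  P2: V6 <- V1 -> V5 <- V2 <- V3 -> V8 -> V4
  P3: V6 <- V1 -> V5 <- V8 -> V4
That exhausts the simple backdoor paths. Count: 3.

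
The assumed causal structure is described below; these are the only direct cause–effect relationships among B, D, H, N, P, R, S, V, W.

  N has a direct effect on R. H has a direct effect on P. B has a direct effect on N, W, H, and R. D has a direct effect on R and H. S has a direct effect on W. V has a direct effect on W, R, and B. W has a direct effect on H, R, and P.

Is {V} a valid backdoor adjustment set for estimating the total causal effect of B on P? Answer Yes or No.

Yes

Backdoor paths from B to P (paths whose first edge points into B):
  P1: B <- V -> W -> H -> P
  P2: B <- V -> W -> P
  P3: B <- V -> W -> R <- D -> H -> P
  P4: B <- V -> R <- W -> H -> P
  P5: B <- V -> R <- W -> P
  P6: B <- V -> R <- D -> H <- W -> P
  P7: B <- V -> R <- D -> H -> P
Condition 1 (no descendant of B in the set): holds — descendants of B are {H, N, P, R, W}; none are in {V}.
Condition 2 (every backdoor path blocked by {V}):
  P1: blocked at fork node V ∈ conditioning set.
  P2: blocked at fork node V ∈ conditioning set.
  P3: blocked at fork node V ∈ conditioning set.
  P4: blocked at fork node V ∈ conditioning set.
  P5: blocked at fork node V ∈ conditioning set.
  P6: blocked at fork node V ∈ conditioning set.
  P7: blocked at fork node V ∈ conditioning set.
{V} satisfies the backdoor criterion.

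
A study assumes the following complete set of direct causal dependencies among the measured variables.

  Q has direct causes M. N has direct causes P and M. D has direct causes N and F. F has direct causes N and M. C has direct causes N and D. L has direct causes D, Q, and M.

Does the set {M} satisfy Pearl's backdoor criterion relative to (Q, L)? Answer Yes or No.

Backdoor paths from Q to L (paths whose first edge points into Q):
  P1: Q <- M -> N -> F -> D -> L
  P2: Q <- M -> N -> D -> L
  P3: Q <- M -> N -> C <- D -> L
  P4: Q <- M -> F <- N -> D -> L
  P5: Q <- M -> F <- N -> C <- D -> L
  P6: Q <- M -> F -> D -> L
  P7: Q <- M -> L
Condition 1 (no descendant of Q in the set): holds — descendants of Q are {L}; none are in {M}.
Condition 2 (every backdoor path blocked by {M}):
  P1: blocked at fork node M ∈ conditioning set.
  P2: blocked at fork node M ∈ conditioning set.
  P3: blocked at fork node M ∈ conditioning set.
  P4: blocked at fork node M ∈ conditioning set.
  P5: blocked at fork node M ∈ conditioning set.
  P6: blocked at fork node M ∈ conditioning set.
  P7: blocked at fork node M ∈ conditioning set.
{M} satisfies the backdoor criterion.

Yes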